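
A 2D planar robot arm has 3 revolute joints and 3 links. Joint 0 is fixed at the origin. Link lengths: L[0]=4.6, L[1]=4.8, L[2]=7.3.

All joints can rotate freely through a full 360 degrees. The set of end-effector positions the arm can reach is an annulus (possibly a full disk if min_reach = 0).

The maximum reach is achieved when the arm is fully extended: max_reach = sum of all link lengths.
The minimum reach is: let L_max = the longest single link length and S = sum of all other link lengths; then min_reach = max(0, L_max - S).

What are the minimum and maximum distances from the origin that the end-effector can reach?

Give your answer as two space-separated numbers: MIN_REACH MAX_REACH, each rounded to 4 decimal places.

Link lengths: [4.6, 4.8, 7.3]
max_reach = 4.6 + 4.8 + 7.3 = 16.7
L_max = max([4.6, 4.8, 7.3]) = 7.3
S (sum of others) = 16.7 - 7.3 = 9.4
min_reach = max(0, 7.3 - 9.4) = max(0, -2.1) = 0

Answer: 0.0000 16.7000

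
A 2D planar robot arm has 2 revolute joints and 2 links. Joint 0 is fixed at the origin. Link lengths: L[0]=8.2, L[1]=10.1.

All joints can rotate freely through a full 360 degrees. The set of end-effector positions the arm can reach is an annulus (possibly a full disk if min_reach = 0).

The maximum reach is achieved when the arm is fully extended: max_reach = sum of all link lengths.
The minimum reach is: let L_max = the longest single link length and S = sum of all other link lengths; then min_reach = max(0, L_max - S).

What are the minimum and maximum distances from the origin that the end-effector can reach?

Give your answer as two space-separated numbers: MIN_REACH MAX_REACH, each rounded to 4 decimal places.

Answer: 1.9000 18.3000

Derivation:
Link lengths: [8.2, 10.1]
max_reach = 8.2 + 10.1 = 18.3
L_max = max([8.2, 10.1]) = 10.1
S (sum of others) = 18.3 - 10.1 = 8.2
min_reach = max(0, 10.1 - 8.2) = max(0, 1.9) = 1.9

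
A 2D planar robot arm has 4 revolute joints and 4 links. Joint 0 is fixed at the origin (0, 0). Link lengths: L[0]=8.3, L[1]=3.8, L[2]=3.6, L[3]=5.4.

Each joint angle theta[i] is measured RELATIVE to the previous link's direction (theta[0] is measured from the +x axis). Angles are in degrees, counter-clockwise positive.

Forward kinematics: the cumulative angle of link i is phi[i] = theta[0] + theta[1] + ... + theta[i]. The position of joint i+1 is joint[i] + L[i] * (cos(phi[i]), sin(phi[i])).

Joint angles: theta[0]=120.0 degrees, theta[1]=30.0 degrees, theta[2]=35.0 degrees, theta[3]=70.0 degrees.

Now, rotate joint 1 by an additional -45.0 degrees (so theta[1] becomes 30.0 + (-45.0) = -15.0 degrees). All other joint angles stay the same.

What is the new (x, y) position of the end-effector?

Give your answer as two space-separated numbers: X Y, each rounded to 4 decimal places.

joint[0] = (0.0000, 0.0000)  (base)
link 0: phi[0] = 120 = 120 deg
  cos(120 deg) = -0.5000, sin(120 deg) = 0.8660
  joint[1] = (0.0000, 0.0000) + 8.3 * (-0.5000, 0.8660) = (0.0000 + -4.1500, 0.0000 + 7.1880) = (-4.1500, 7.1880)
link 1: phi[1] = 120 + -15 = 105 deg
  cos(105 deg) = -0.2588, sin(105 deg) = 0.9659
  joint[2] = (-4.1500, 7.1880) + 3.8 * (-0.2588, 0.9659) = (-4.1500 + -0.9835, 7.1880 + 3.6705) = (-5.1335, 10.8585)
link 2: phi[2] = 120 + -15 + 35 = 140 deg
  cos(140 deg) = -0.7660, sin(140 deg) = 0.6428
  joint[3] = (-5.1335, 10.8585) + 3.6 * (-0.7660, 0.6428) = (-5.1335 + -2.7578, 10.8585 + 2.3140) = (-7.8913, 13.1726)
link 3: phi[3] = 120 + -15 + 35 + 70 = 210 deg
  cos(210 deg) = -0.8660, sin(210 deg) = -0.5000
  joint[4] = (-7.8913, 13.1726) + 5.4 * (-0.8660, -0.5000) = (-7.8913 + -4.6765, 13.1726 + -2.7000) = (-12.5678, 10.4726)
End effector: (-12.5678, 10.4726)

Answer: -12.5678 10.4726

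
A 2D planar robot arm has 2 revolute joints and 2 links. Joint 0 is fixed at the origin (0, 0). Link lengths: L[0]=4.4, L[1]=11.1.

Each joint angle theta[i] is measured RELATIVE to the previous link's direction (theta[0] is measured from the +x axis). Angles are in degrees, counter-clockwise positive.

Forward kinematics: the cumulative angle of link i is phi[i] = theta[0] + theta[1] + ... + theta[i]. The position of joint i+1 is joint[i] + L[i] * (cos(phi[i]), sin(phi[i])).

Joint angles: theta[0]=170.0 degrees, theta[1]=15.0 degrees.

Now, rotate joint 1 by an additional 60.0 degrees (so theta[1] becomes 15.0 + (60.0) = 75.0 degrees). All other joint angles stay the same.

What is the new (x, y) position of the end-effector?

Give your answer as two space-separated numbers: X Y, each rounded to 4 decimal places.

joint[0] = (0.0000, 0.0000)  (base)
link 0: phi[0] = 170 = 170 deg
  cos(170 deg) = -0.9848, sin(170 deg) = 0.1736
  joint[1] = (0.0000, 0.0000) + 4.4 * (-0.9848, 0.1736) = (0.0000 + -4.3332, 0.0000 + 0.7641) = (-4.3332, 0.7641)
link 1: phi[1] = 170 + 75 = 245 deg
  cos(245 deg) = -0.4226, sin(245 deg) = -0.9063
  joint[2] = (-4.3332, 0.7641) + 11.1 * (-0.4226, -0.9063) = (-4.3332 + -4.6911, 0.7641 + -10.0600) = (-9.0242, -9.2960)
End effector: (-9.0242, -9.2960)

Answer: -9.0242 -9.2960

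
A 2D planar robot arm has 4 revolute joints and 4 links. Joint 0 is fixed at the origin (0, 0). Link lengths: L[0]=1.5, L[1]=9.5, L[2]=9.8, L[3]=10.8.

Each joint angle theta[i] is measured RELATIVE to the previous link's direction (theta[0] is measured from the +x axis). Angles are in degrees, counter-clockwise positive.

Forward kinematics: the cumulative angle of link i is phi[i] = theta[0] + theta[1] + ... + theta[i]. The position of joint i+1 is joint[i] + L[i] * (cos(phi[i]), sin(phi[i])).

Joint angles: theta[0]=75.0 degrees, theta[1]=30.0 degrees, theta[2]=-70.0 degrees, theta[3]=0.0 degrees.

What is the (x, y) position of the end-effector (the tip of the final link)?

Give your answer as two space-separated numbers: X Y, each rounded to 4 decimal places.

joint[0] = (0.0000, 0.0000)  (base)
link 0: phi[0] = 75 = 75 deg
  cos(75 deg) = 0.2588, sin(75 deg) = 0.9659
  joint[1] = (0.0000, 0.0000) + 1.5 * (0.2588, 0.9659) = (0.0000 + 0.3882, 0.0000 + 1.4489) = (0.3882, 1.4489)
link 1: phi[1] = 75 + 30 = 105 deg
  cos(105 deg) = -0.2588, sin(105 deg) = 0.9659
  joint[2] = (0.3882, 1.4489) + 9.5 * (-0.2588, 0.9659) = (0.3882 + -2.4588, 1.4489 + 9.1763) = (-2.0706, 10.6252)
link 2: phi[2] = 75 + 30 + -70 = 35 deg
  cos(35 deg) = 0.8192, sin(35 deg) = 0.5736
  joint[3] = (-2.0706, 10.6252) + 9.8 * (0.8192, 0.5736) = (-2.0706 + 8.0277, 10.6252 + 5.6210) = (5.9571, 16.2462)
link 3: phi[3] = 75 + 30 + -70 + 0 = 35 deg
  cos(35 deg) = 0.8192, sin(35 deg) = 0.5736
  joint[4] = (5.9571, 16.2462) + 10.8 * (0.8192, 0.5736) = (5.9571 + 8.8468, 16.2462 + 6.1946) = (14.8040, 22.4409)
End effector: (14.8040, 22.4409)

Answer: 14.8040 22.4409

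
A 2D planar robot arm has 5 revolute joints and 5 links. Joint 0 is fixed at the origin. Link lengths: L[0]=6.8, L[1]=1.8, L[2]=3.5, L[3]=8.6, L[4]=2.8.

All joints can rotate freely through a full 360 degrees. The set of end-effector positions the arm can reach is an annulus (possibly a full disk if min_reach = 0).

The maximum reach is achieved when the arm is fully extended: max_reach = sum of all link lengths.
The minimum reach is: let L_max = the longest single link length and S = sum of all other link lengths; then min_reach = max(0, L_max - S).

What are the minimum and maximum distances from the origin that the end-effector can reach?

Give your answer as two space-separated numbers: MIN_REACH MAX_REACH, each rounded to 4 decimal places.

Answer: 0.0000 23.5000

Derivation:
Link lengths: [6.8, 1.8, 3.5, 8.6, 2.8]
max_reach = 6.8 + 1.8 + 3.5 + 8.6 + 2.8 = 23.5
L_max = max([6.8, 1.8, 3.5, 8.6, 2.8]) = 8.6
S (sum of others) = 23.5 - 8.6 = 14.9
min_reach = max(0, 8.6 - 14.9) = max(0, -6.3) = 0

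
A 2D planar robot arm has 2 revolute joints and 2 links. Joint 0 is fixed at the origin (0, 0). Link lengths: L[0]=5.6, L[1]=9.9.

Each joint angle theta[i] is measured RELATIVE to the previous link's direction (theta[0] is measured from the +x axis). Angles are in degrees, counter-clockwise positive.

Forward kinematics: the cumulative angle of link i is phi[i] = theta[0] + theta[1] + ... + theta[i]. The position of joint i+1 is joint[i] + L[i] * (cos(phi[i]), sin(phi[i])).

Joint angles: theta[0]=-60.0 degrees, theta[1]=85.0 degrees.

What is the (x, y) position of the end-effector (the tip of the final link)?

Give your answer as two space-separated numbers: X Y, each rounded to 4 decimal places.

joint[0] = (0.0000, 0.0000)  (base)
link 0: phi[0] = -60 = -60 deg
  cos(-60 deg) = 0.5000, sin(-60 deg) = -0.8660
  joint[1] = (0.0000, 0.0000) + 5.6 * (0.5000, -0.8660) = (0.0000 + 2.8000, 0.0000 + -4.8497) = (2.8000, -4.8497)
link 1: phi[1] = -60 + 85 = 25 deg
  cos(25 deg) = 0.9063, sin(25 deg) = 0.4226
  joint[2] = (2.8000, -4.8497) + 9.9 * (0.9063, 0.4226) = (2.8000 + 8.9724, -4.8497 + 4.1839) = (11.7724, -0.6658)
End effector: (11.7724, -0.6658)

Answer: 11.7724 -0.6658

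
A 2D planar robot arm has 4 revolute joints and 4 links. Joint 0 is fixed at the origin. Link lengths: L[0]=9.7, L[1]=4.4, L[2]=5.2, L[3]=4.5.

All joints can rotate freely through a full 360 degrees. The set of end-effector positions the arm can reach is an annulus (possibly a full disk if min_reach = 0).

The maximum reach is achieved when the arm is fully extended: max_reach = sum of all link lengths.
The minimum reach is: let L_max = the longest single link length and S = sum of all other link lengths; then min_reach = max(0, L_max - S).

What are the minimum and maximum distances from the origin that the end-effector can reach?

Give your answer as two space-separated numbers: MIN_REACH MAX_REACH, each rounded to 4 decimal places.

Answer: 0.0000 23.8000

Derivation:
Link lengths: [9.7, 4.4, 5.2, 4.5]
max_reach = 9.7 + 4.4 + 5.2 + 4.5 = 23.8
L_max = max([9.7, 4.4, 5.2, 4.5]) = 9.7
S (sum of others) = 23.8 - 9.7 = 14.1
min_reach = max(0, 9.7 - 14.1) = max(0, -4.4) = 0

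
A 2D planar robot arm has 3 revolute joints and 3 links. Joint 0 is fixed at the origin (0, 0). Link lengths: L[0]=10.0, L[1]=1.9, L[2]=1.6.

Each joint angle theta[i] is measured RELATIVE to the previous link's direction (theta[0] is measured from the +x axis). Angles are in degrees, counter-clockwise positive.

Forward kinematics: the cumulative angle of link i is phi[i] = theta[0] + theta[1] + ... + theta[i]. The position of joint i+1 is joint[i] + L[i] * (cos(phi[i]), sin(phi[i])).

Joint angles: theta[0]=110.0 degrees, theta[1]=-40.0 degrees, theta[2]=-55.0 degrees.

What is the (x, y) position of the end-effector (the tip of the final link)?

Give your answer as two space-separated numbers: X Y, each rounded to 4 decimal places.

joint[0] = (0.0000, 0.0000)  (base)
link 0: phi[0] = 110 = 110 deg
  cos(110 deg) = -0.3420, sin(110 deg) = 0.9397
  joint[1] = (0.0000, 0.0000) + 10 * (-0.3420, 0.9397) = (0.0000 + -3.4202, 0.0000 + 9.3969) = (-3.4202, 9.3969)
link 1: phi[1] = 110 + -40 = 70 deg
  cos(70 deg) = 0.3420, sin(70 deg) = 0.9397
  joint[2] = (-3.4202, 9.3969) + 1.9 * (0.3420, 0.9397) = (-3.4202 + 0.6498, 9.3969 + 1.7854) = (-2.7704, 11.1823)
link 2: phi[2] = 110 + -40 + -55 = 15 deg
  cos(15 deg) = 0.9659, sin(15 deg) = 0.2588
  joint[3] = (-2.7704, 11.1823) + 1.6 * (0.9659, 0.2588) = (-2.7704 + 1.5455, 11.1823 + 0.4141) = (-1.2249, 11.5965)
End effector: (-1.2249, 11.5965)

Answer: -1.2249 11.5965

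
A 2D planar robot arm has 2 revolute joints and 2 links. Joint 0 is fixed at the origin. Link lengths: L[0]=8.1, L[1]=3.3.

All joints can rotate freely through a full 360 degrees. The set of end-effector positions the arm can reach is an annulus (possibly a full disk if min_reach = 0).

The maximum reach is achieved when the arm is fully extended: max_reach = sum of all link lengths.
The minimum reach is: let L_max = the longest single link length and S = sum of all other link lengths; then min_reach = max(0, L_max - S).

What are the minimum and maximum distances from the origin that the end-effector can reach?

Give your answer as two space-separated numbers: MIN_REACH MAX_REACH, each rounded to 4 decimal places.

Answer: 4.8000 11.4000

Derivation:
Link lengths: [8.1, 3.3]
max_reach = 8.1 + 3.3 = 11.4
L_max = max([8.1, 3.3]) = 8.1
S (sum of others) = 11.4 - 8.1 = 3.3
min_reach = max(0, 8.1 - 3.3) = max(0, 4.8) = 4.8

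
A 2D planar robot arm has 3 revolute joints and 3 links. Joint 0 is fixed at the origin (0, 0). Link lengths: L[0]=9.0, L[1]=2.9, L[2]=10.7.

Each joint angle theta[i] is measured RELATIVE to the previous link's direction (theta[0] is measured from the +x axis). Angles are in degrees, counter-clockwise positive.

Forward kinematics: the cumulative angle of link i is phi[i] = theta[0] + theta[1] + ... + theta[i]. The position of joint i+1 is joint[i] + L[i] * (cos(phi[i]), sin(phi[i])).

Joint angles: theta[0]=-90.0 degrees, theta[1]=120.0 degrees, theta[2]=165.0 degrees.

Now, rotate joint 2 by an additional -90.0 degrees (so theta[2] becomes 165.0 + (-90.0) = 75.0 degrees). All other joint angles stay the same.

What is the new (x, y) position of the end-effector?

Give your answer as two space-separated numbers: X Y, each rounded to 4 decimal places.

Answer: -0.2579 2.7854

Derivation:
joint[0] = (0.0000, 0.0000)  (base)
link 0: phi[0] = -90 = -90 deg
  cos(-90 deg) = 0.0000, sin(-90 deg) = -1.0000
  joint[1] = (0.0000, 0.0000) + 9 * (0.0000, -1.0000) = (0.0000 + 0.0000, 0.0000 + -9.0000) = (0.0000, -9.0000)
link 1: phi[1] = -90 + 120 = 30 deg
  cos(30 deg) = 0.8660, sin(30 deg) = 0.5000
  joint[2] = (0.0000, -9.0000) + 2.9 * (0.8660, 0.5000) = (0.0000 + 2.5115, -9.0000 + 1.4500) = (2.5115, -7.5500)
link 2: phi[2] = -90 + 120 + 75 = 105 deg
  cos(105 deg) = -0.2588, sin(105 deg) = 0.9659
  joint[3] = (2.5115, -7.5500) + 10.7 * (-0.2588, 0.9659) = (2.5115 + -2.7694, -7.5500 + 10.3354) = (-0.2579, 2.7854)
End effector: (-0.2579, 2.7854)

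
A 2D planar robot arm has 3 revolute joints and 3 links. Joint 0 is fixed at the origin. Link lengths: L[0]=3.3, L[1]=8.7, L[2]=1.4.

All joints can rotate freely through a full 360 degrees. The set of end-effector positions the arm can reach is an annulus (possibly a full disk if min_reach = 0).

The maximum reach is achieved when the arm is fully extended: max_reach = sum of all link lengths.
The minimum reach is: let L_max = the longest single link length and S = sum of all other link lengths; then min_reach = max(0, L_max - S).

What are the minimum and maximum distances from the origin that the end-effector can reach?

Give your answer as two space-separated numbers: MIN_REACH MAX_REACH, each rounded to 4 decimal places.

Answer: 4.0000 13.4000

Derivation:
Link lengths: [3.3, 8.7, 1.4]
max_reach = 3.3 + 8.7 + 1.4 = 13.4
L_max = max([3.3, 8.7, 1.4]) = 8.7
S (sum of others) = 13.4 - 8.7 = 4.7
min_reach = max(0, 8.7 - 4.7) = max(0, 4) = 4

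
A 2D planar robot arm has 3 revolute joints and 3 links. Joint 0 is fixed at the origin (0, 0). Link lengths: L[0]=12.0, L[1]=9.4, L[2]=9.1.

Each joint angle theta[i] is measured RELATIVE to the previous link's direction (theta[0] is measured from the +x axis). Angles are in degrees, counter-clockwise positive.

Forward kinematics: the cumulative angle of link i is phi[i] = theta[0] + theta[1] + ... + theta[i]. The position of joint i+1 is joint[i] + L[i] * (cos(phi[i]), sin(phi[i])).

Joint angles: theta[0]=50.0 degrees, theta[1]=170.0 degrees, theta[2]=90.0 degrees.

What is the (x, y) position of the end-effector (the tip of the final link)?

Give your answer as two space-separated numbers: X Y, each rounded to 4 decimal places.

Answer: 6.3620 -3.8207

Derivation:
joint[0] = (0.0000, 0.0000)  (base)
link 0: phi[0] = 50 = 50 deg
  cos(50 deg) = 0.6428, sin(50 deg) = 0.7660
  joint[1] = (0.0000, 0.0000) + 12 * (0.6428, 0.7660) = (0.0000 + 7.7135, 0.0000 + 9.1925) = (7.7135, 9.1925)
link 1: phi[1] = 50 + 170 = 220 deg
  cos(220 deg) = -0.7660, sin(220 deg) = -0.6428
  joint[2] = (7.7135, 9.1925) + 9.4 * (-0.7660, -0.6428) = (7.7135 + -7.2008, 9.1925 + -6.0422) = (0.5126, 3.1503)
link 2: phi[2] = 50 + 170 + 90 = 310 deg
  cos(310 deg) = 0.6428, sin(310 deg) = -0.7660
  joint[3] = (0.5126, 3.1503) + 9.1 * (0.6428, -0.7660) = (0.5126 + 5.8494, 3.1503 + -6.9710) = (6.3620, -3.8207)
End effector: (6.3620, -3.8207)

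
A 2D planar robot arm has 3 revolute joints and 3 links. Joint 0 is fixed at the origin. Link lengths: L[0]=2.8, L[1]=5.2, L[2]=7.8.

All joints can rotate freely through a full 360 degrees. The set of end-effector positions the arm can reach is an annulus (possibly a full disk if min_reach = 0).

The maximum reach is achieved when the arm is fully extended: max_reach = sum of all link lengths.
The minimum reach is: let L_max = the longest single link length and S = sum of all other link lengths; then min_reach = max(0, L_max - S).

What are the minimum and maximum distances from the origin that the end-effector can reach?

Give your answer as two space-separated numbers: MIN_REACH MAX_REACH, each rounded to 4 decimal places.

Answer: 0.0000 15.8000

Derivation:
Link lengths: [2.8, 5.2, 7.8]
max_reach = 2.8 + 5.2 + 7.8 = 15.8
L_max = max([2.8, 5.2, 7.8]) = 7.8
S (sum of others) = 15.8 - 7.8 = 8
min_reach = max(0, 7.8 - 8) = max(0, -0.2) = 0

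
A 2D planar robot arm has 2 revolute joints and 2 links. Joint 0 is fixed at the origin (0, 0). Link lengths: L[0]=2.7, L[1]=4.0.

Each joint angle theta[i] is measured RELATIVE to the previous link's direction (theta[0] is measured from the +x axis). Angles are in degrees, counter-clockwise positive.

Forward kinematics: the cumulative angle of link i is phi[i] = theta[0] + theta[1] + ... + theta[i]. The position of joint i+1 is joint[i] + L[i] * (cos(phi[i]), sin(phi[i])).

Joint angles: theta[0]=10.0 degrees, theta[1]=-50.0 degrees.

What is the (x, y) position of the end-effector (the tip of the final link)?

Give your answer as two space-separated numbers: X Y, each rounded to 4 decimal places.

joint[0] = (0.0000, 0.0000)  (base)
link 0: phi[0] = 10 = 10 deg
  cos(10 deg) = 0.9848, sin(10 deg) = 0.1736
  joint[1] = (0.0000, 0.0000) + 2.7 * (0.9848, 0.1736) = (0.0000 + 2.6590, 0.0000 + 0.4689) = (2.6590, 0.4689)
link 1: phi[1] = 10 + -50 = -40 deg
  cos(-40 deg) = 0.7660, sin(-40 deg) = -0.6428
  joint[2] = (2.6590, 0.4689) + 4 * (0.7660, -0.6428) = (2.6590 + 3.0642, 0.4689 + -2.5712) = (5.7232, -2.1023)
End effector: (5.7232, -2.1023)

Answer: 5.7232 -2.1023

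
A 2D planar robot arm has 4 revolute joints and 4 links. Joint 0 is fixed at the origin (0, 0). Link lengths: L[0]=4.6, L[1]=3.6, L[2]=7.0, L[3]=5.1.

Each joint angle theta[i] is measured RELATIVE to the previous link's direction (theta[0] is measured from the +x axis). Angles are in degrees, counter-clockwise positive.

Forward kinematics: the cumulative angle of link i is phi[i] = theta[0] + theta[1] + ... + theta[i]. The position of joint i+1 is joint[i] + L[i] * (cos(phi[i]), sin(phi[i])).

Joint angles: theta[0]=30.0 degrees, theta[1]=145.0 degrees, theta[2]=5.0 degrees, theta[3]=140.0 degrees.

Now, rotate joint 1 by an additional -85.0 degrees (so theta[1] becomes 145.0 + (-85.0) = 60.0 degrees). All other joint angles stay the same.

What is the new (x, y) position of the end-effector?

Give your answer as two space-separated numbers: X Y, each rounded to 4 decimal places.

joint[0] = (0.0000, 0.0000)  (base)
link 0: phi[0] = 30 = 30 deg
  cos(30 deg) = 0.8660, sin(30 deg) = 0.5000
  joint[1] = (0.0000, 0.0000) + 4.6 * (0.8660, 0.5000) = (0.0000 + 3.9837, 0.0000 + 2.3000) = (3.9837, 2.3000)
link 1: phi[1] = 30 + 60 = 90 deg
  cos(90 deg) = 0.0000, sin(90 deg) = 1.0000
  joint[2] = (3.9837, 2.3000) + 3.6 * (0.0000, 1.0000) = (3.9837 + 0.0000, 2.3000 + 3.6000) = (3.9837, 5.9000)
link 2: phi[2] = 30 + 60 + 5 = 95 deg
  cos(95 deg) = -0.0872, sin(95 deg) = 0.9962
  joint[3] = (3.9837, 5.9000) + 7 * (-0.0872, 0.9962) = (3.9837 + -0.6101, 5.9000 + 6.9734) = (3.3736, 12.8734)
link 3: phi[3] = 30 + 60 + 5 + 140 = 235 deg
  cos(235 deg) = -0.5736, sin(235 deg) = -0.8192
  joint[4] = (3.3736, 12.8734) + 5.1 * (-0.5736, -0.8192) = (3.3736 + -2.9252, 12.8734 + -4.1777) = (0.4484, 8.6957)
End effector: (0.4484, 8.6957)

Answer: 0.4484 8.6957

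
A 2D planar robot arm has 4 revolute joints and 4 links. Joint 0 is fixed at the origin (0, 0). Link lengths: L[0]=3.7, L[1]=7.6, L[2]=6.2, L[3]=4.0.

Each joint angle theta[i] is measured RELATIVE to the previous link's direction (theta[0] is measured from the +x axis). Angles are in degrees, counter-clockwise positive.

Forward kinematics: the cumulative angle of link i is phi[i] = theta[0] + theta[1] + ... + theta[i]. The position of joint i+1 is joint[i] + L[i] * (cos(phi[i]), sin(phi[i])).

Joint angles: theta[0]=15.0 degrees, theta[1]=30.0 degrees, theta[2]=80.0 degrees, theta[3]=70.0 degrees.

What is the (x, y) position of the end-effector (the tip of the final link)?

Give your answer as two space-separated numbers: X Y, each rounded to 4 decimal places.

Answer: 1.5281 10.3751

Derivation:
joint[0] = (0.0000, 0.0000)  (base)
link 0: phi[0] = 15 = 15 deg
  cos(15 deg) = 0.9659, sin(15 deg) = 0.2588
  joint[1] = (0.0000, 0.0000) + 3.7 * (0.9659, 0.2588) = (0.0000 + 3.5739, 0.0000 + 0.9576) = (3.5739, 0.9576)
link 1: phi[1] = 15 + 30 = 45 deg
  cos(45 deg) = 0.7071, sin(45 deg) = 0.7071
  joint[2] = (3.5739, 0.9576) + 7.6 * (0.7071, 0.7071) = (3.5739 + 5.3740, 0.9576 + 5.3740) = (8.9479, 6.3316)
link 2: phi[2] = 15 + 30 + 80 = 125 deg
  cos(125 deg) = -0.5736, sin(125 deg) = 0.8192
  joint[3] = (8.9479, 6.3316) + 6.2 * (-0.5736, 0.8192) = (8.9479 + -3.5562, 6.3316 + 5.0787) = (5.3918, 11.4104)
link 3: phi[3] = 15 + 30 + 80 + 70 = 195 deg
  cos(195 deg) = -0.9659, sin(195 deg) = -0.2588
  joint[4] = (5.3918, 11.4104) + 4 * (-0.9659, -0.2588) = (5.3918 + -3.8637, 11.4104 + -1.0353) = (1.5281, 10.3751)
End effector: (1.5281, 10.3751)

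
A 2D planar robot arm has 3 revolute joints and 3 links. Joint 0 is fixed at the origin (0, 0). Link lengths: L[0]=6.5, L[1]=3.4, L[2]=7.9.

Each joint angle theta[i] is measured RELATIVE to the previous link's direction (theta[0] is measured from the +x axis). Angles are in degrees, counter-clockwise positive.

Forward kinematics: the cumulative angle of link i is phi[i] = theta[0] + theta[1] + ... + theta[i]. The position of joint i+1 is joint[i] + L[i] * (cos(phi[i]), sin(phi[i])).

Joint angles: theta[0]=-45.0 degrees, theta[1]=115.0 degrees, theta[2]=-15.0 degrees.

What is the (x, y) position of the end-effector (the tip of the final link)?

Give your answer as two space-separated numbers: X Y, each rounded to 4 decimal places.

joint[0] = (0.0000, 0.0000)  (base)
link 0: phi[0] = -45 = -45 deg
  cos(-45 deg) = 0.7071, sin(-45 deg) = -0.7071
  joint[1] = (0.0000, 0.0000) + 6.5 * (0.7071, -0.7071) = (0.0000 + 4.5962, 0.0000 + -4.5962) = (4.5962, -4.5962)
link 1: phi[1] = -45 + 115 = 70 deg
  cos(70 deg) = 0.3420, sin(70 deg) = 0.9397
  joint[2] = (4.5962, -4.5962) + 3.4 * (0.3420, 0.9397) = (4.5962 + 1.1629, -4.5962 + 3.1950) = (5.7591, -1.4012)
link 2: phi[2] = -45 + 115 + -15 = 55 deg
  cos(55 deg) = 0.5736, sin(55 deg) = 0.8192
  joint[3] = (5.7591, -1.4012) + 7.9 * (0.5736, 0.8192) = (5.7591 + 4.5313, -1.4012 + 6.4713) = (10.2903, 5.0701)
End effector: (10.2903, 5.0701)

Answer: 10.2903 5.0701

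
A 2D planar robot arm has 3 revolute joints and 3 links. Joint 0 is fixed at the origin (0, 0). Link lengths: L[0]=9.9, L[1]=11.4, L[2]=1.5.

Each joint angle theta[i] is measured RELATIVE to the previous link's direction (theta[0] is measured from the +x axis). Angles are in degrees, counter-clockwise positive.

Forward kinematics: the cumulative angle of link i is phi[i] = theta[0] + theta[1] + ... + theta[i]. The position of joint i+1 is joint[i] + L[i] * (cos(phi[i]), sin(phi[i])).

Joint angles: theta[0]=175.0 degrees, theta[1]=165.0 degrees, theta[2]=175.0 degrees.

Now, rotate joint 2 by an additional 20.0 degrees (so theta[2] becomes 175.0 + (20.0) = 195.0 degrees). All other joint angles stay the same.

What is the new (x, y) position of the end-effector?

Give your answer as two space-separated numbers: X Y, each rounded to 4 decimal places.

joint[0] = (0.0000, 0.0000)  (base)
link 0: phi[0] = 175 = 175 deg
  cos(175 deg) = -0.9962, sin(175 deg) = 0.0872
  joint[1] = (0.0000, 0.0000) + 9.9 * (-0.9962, 0.0872) = (0.0000 + -9.8623, 0.0000 + 0.8628) = (-9.8623, 0.8628)
link 1: phi[1] = 175 + 165 = 340 deg
  cos(340 deg) = 0.9397, sin(340 deg) = -0.3420
  joint[2] = (-9.8623, 0.8628) + 11.4 * (0.9397, -0.3420) = (-9.8623 + 10.7125, 0.8628 + -3.8990) = (0.8502, -3.0362)
link 2: phi[2] = 175 + 165 + 195 = 535 deg
  cos(535 deg) = -0.9962, sin(535 deg) = 0.0872
  joint[3] = (0.8502, -3.0362) + 1.5 * (-0.9962, 0.0872) = (0.8502 + -1.4943, -3.0362 + 0.1307) = (-0.6441, -2.9055)
End effector: (-0.6441, -2.9055)

Answer: -0.6441 -2.9055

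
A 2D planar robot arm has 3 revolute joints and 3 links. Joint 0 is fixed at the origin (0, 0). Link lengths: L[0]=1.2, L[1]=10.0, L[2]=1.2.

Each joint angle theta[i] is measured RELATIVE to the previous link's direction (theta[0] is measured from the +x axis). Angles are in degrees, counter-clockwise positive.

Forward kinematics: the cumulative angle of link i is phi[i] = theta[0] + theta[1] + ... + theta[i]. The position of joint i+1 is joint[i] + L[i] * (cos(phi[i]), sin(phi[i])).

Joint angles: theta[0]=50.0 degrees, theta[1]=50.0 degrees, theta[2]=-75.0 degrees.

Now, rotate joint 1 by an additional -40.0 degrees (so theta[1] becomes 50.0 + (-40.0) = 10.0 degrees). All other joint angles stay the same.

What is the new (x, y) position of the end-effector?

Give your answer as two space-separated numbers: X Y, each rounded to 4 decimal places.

Answer: 6.9305 9.2689

Derivation:
joint[0] = (0.0000, 0.0000)  (base)
link 0: phi[0] = 50 = 50 deg
  cos(50 deg) = 0.6428, sin(50 deg) = 0.7660
  joint[1] = (0.0000, 0.0000) + 1.2 * (0.6428, 0.7660) = (0.0000 + 0.7713, 0.0000 + 0.9193) = (0.7713, 0.9193)
link 1: phi[1] = 50 + 10 = 60 deg
  cos(60 deg) = 0.5000, sin(60 deg) = 0.8660
  joint[2] = (0.7713, 0.9193) + 10 * (0.5000, 0.8660) = (0.7713 + 5.0000, 0.9193 + 8.6603) = (5.7713, 9.5795)
link 2: phi[2] = 50 + 10 + -75 = -15 deg
  cos(-15 deg) = 0.9659, sin(-15 deg) = -0.2588
  joint[3] = (5.7713, 9.5795) + 1.2 * (0.9659, -0.2588) = (5.7713 + 1.1591, 9.5795 + -0.3106) = (6.9305, 9.2689)
End effector: (6.9305, 9.2689)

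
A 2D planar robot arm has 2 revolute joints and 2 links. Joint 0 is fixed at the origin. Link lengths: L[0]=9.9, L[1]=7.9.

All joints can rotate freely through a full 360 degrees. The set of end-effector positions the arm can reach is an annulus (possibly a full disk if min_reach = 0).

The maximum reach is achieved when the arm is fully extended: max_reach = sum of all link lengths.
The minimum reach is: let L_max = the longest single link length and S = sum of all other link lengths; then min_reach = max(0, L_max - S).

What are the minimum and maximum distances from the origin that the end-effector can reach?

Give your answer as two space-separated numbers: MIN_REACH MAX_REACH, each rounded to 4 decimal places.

Link lengths: [9.9, 7.9]
max_reach = 9.9 + 7.9 = 17.8
L_max = max([9.9, 7.9]) = 9.9
S (sum of others) = 17.8 - 9.9 = 7.9
min_reach = max(0, 9.9 - 7.9) = max(0, 2) = 2

Answer: 2.0000 17.8000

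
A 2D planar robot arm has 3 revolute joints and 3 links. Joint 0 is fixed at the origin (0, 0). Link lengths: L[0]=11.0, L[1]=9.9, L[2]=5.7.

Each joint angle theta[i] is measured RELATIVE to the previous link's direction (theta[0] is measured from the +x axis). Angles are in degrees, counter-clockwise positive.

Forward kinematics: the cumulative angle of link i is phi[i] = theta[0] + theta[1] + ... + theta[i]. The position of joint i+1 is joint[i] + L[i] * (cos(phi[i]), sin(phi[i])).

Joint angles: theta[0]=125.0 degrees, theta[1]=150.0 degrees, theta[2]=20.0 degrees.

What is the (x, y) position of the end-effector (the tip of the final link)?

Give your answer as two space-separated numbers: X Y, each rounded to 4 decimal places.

Answer: -3.0376 -6.0176

Derivation:
joint[0] = (0.0000, 0.0000)  (base)
link 0: phi[0] = 125 = 125 deg
  cos(125 deg) = -0.5736, sin(125 deg) = 0.8192
  joint[1] = (0.0000, 0.0000) + 11 * (-0.5736, 0.8192) = (0.0000 + -6.3093, 0.0000 + 9.0107) = (-6.3093, 9.0107)
link 1: phi[1] = 125 + 150 = 275 deg
  cos(275 deg) = 0.0872, sin(275 deg) = -0.9962
  joint[2] = (-6.3093, 9.0107) + 9.9 * (0.0872, -0.9962) = (-6.3093 + 0.8628, 9.0107 + -9.8623) = (-5.4465, -0.8517)
link 2: phi[2] = 125 + 150 + 20 = 295 deg
  cos(295 deg) = 0.4226, sin(295 deg) = -0.9063
  joint[3] = (-5.4465, -0.8517) + 5.7 * (0.4226, -0.9063) = (-5.4465 + 2.4089, -0.8517 + -5.1660) = (-3.0376, -6.0176)
End effector: (-3.0376, -6.0176)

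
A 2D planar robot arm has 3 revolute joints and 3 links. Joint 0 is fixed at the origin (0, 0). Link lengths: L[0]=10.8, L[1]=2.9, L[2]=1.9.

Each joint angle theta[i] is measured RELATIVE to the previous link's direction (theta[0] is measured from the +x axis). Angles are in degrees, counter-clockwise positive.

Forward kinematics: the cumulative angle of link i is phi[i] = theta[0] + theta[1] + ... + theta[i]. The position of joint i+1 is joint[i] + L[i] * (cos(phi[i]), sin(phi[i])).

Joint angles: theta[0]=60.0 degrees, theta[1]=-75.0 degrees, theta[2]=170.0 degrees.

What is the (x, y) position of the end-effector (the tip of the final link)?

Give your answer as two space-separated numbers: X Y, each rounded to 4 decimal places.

joint[0] = (0.0000, 0.0000)  (base)
link 0: phi[0] = 60 = 60 deg
  cos(60 deg) = 0.5000, sin(60 deg) = 0.8660
  joint[1] = (0.0000, 0.0000) + 10.8 * (0.5000, 0.8660) = (0.0000 + 5.4000, 0.0000 + 9.3531) = (5.4000, 9.3531)
link 1: phi[1] = 60 + -75 = -15 deg
  cos(-15 deg) = 0.9659, sin(-15 deg) = -0.2588
  joint[2] = (5.4000, 9.3531) + 2.9 * (0.9659, -0.2588) = (5.4000 + 2.8012, 9.3531 + -0.7506) = (8.2012, 8.6025)
link 2: phi[2] = 60 + -75 + 170 = 155 deg
  cos(155 deg) = -0.9063, sin(155 deg) = 0.4226
  joint[3] = (8.2012, 8.6025) + 1.9 * (-0.9063, 0.4226) = (8.2012 + -1.7220, 8.6025 + 0.8030) = (6.4792, 9.4055)
End effector: (6.4792, 9.4055)

Answer: 6.4792 9.4055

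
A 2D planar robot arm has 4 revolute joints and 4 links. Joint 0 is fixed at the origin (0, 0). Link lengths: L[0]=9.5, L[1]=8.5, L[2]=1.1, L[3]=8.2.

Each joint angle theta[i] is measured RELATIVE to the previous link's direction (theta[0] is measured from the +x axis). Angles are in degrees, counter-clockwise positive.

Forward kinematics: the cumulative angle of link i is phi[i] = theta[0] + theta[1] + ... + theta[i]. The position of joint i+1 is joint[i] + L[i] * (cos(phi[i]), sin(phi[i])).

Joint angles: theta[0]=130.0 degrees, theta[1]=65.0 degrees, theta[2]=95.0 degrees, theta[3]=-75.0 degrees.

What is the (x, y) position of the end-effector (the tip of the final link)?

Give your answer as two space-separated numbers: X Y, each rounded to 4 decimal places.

joint[0] = (0.0000, 0.0000)  (base)
link 0: phi[0] = 130 = 130 deg
  cos(130 deg) = -0.6428, sin(130 deg) = 0.7660
  joint[1] = (0.0000, 0.0000) + 9.5 * (-0.6428, 0.7660) = (0.0000 + -6.1065, 0.0000 + 7.2774) = (-6.1065, 7.2774)
link 1: phi[1] = 130 + 65 = 195 deg
  cos(195 deg) = -0.9659, sin(195 deg) = -0.2588
  joint[2] = (-6.1065, 7.2774) + 8.5 * (-0.9659, -0.2588) = (-6.1065 + -8.2104, 7.2774 + -2.2000) = (-14.3169, 5.0775)
link 2: phi[2] = 130 + 65 + 95 = 290 deg
  cos(290 deg) = 0.3420, sin(290 deg) = -0.9397
  joint[3] = (-14.3169, 5.0775) + 1.1 * (0.3420, -0.9397) = (-14.3169 + 0.3762, 5.0775 + -1.0337) = (-13.9406, 4.0438)
link 3: phi[3] = 130 + 65 + 95 + -75 = 215 deg
  cos(215 deg) = -0.8192, sin(215 deg) = -0.5736
  joint[4] = (-13.9406, 4.0438) + 8.2 * (-0.8192, -0.5736) = (-13.9406 + -6.7170, 4.0438 + -4.7033) = (-20.6577, -0.6595)
End effector: (-20.6577, -0.6595)

Answer: -20.6577 -0.6595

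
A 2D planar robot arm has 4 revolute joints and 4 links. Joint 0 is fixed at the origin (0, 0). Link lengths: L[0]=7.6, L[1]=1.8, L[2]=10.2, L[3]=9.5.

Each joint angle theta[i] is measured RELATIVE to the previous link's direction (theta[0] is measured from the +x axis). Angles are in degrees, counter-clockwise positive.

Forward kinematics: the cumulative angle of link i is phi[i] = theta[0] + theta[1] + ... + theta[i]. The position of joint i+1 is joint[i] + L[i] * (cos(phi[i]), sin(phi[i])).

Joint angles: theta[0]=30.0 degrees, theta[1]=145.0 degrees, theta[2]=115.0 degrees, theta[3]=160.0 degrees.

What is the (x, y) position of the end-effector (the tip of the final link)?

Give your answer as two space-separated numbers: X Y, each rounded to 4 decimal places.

Answer: 8.2772 3.8720

Derivation:
joint[0] = (0.0000, 0.0000)  (base)
link 0: phi[0] = 30 = 30 deg
  cos(30 deg) = 0.8660, sin(30 deg) = 0.5000
  joint[1] = (0.0000, 0.0000) + 7.6 * (0.8660, 0.5000) = (0.0000 + 6.5818, 0.0000 + 3.8000) = (6.5818, 3.8000)
link 1: phi[1] = 30 + 145 = 175 deg
  cos(175 deg) = -0.9962, sin(175 deg) = 0.0872
  joint[2] = (6.5818, 3.8000) + 1.8 * (-0.9962, 0.0872) = (6.5818 + -1.7932, 3.8000 + 0.1569) = (4.7886, 3.9569)
link 2: phi[2] = 30 + 145 + 115 = 290 deg
  cos(290 deg) = 0.3420, sin(290 deg) = -0.9397
  joint[3] = (4.7886, 3.9569) + 10.2 * (0.3420, -0.9397) = (4.7886 + 3.4886, 3.9569 + -9.5849) = (8.2772, -5.6280)
link 3: phi[3] = 30 + 145 + 115 + 160 = 450 deg
  cos(450 deg) = 0.0000, sin(450 deg) = 1.0000
  joint[4] = (8.2772, -5.6280) + 9.5 * (0.0000, 1.0000) = (8.2772 + 0.0000, -5.6280 + 9.5000) = (8.2772, 3.8720)
End effector: (8.2772, 3.8720)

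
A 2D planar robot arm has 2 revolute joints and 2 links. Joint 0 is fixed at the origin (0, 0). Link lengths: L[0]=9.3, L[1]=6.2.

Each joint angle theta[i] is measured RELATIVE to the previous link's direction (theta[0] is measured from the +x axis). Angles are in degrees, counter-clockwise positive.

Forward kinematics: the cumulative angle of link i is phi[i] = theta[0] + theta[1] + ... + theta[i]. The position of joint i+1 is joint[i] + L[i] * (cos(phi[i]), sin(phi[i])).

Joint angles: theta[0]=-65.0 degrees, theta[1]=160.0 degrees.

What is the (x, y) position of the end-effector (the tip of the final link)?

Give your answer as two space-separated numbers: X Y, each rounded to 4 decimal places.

joint[0] = (0.0000, 0.0000)  (base)
link 0: phi[0] = -65 = -65 deg
  cos(-65 deg) = 0.4226, sin(-65 deg) = -0.9063
  joint[1] = (0.0000, 0.0000) + 9.3 * (0.4226, -0.9063) = (0.0000 + 3.9303, 0.0000 + -8.4287) = (3.9303, -8.4287)
link 1: phi[1] = -65 + 160 = 95 deg
  cos(95 deg) = -0.0872, sin(95 deg) = 0.9962
  joint[2] = (3.9303, -8.4287) + 6.2 * (-0.0872, 0.9962) = (3.9303 + -0.5404, -8.4287 + 6.1764) = (3.3900, -2.2523)
End effector: (3.3900, -2.2523)

Answer: 3.3900 -2.2523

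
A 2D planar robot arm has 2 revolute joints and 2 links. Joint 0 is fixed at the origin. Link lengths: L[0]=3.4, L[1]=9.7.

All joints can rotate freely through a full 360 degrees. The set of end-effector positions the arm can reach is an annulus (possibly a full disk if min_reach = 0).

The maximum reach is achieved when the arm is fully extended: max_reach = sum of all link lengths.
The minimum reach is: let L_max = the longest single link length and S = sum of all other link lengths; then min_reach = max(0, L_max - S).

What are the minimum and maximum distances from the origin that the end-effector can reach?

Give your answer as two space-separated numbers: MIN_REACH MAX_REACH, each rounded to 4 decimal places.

Answer: 6.3000 13.1000

Derivation:
Link lengths: [3.4, 9.7]
max_reach = 3.4 + 9.7 = 13.1
L_max = max([3.4, 9.7]) = 9.7
S (sum of others) = 13.1 - 9.7 = 3.4
min_reach = max(0, 9.7 - 3.4) = max(0, 6.3) = 6.3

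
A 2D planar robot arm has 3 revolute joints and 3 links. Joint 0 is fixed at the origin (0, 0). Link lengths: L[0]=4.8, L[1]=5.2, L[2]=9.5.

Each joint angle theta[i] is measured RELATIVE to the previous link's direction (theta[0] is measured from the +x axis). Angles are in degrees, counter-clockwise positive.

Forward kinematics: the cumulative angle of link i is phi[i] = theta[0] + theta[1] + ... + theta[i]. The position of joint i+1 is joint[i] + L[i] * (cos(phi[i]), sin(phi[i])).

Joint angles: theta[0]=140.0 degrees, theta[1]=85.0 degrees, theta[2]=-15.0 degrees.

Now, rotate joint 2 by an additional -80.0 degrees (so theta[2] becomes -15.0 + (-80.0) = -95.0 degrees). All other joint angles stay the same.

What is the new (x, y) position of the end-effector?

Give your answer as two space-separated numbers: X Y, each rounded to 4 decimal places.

Answer: -13.4605 6.6858

Derivation:
joint[0] = (0.0000, 0.0000)  (base)
link 0: phi[0] = 140 = 140 deg
  cos(140 deg) = -0.7660, sin(140 deg) = 0.6428
  joint[1] = (0.0000, 0.0000) + 4.8 * (-0.7660, 0.6428) = (0.0000 + -3.6770, 0.0000 + 3.0854) = (-3.6770, 3.0854)
link 1: phi[1] = 140 + 85 = 225 deg
  cos(225 deg) = -0.7071, sin(225 deg) = -0.7071
  joint[2] = (-3.6770, 3.0854) + 5.2 * (-0.7071, -0.7071) = (-3.6770 + -3.6770, 3.0854 + -3.6770) = (-7.3540, -0.5916)
link 2: phi[2] = 140 + 85 + -95 = 130 deg
  cos(130 deg) = -0.6428, sin(130 deg) = 0.7660
  joint[3] = (-7.3540, -0.5916) + 9.5 * (-0.6428, 0.7660) = (-7.3540 + -6.1065, -0.5916 + 7.2774) = (-13.4605, 6.6858)
End effector: (-13.4605, 6.6858)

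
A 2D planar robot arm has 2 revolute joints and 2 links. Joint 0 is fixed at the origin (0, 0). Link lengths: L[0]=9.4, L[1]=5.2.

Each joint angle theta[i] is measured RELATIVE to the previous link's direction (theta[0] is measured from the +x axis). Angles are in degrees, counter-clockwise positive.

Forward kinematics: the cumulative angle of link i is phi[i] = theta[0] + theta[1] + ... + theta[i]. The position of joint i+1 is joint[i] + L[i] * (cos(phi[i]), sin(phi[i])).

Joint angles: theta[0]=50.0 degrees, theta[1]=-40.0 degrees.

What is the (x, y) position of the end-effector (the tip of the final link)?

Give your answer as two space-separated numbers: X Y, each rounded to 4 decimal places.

Answer: 11.1632 8.1038

Derivation:
joint[0] = (0.0000, 0.0000)  (base)
link 0: phi[0] = 50 = 50 deg
  cos(50 deg) = 0.6428, sin(50 deg) = 0.7660
  joint[1] = (0.0000, 0.0000) + 9.4 * (0.6428, 0.7660) = (0.0000 + 6.0422, 0.0000 + 7.2008) = (6.0422, 7.2008)
link 1: phi[1] = 50 + -40 = 10 deg
  cos(10 deg) = 0.9848, sin(10 deg) = 0.1736
  joint[2] = (6.0422, 7.2008) + 5.2 * (0.9848, 0.1736) = (6.0422 + 5.1210, 7.2008 + 0.9030) = (11.1632, 8.1038)
End effector: (11.1632, 8.1038)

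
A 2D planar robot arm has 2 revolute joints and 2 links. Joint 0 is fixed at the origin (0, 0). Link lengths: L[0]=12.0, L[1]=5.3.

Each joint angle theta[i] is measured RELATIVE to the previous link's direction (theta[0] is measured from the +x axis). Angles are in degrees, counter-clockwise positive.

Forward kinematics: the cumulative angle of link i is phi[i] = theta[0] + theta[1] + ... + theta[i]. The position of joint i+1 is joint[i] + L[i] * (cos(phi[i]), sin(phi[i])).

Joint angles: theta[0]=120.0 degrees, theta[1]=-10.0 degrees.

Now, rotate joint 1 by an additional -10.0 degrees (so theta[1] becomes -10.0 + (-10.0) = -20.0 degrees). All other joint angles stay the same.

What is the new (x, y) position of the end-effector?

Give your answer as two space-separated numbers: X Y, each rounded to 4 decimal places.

joint[0] = (0.0000, 0.0000)  (base)
link 0: phi[0] = 120 = 120 deg
  cos(120 deg) = -0.5000, sin(120 deg) = 0.8660
  joint[1] = (0.0000, 0.0000) + 12 * (-0.5000, 0.8660) = (0.0000 + -6.0000, 0.0000 + 10.3923) = (-6.0000, 10.3923)
link 1: phi[1] = 120 + -20 = 100 deg
  cos(100 deg) = -0.1736, sin(100 deg) = 0.9848
  joint[2] = (-6.0000, 10.3923) + 5.3 * (-0.1736, 0.9848) = (-6.0000 + -0.9203, 10.3923 + 5.2195) = (-6.9203, 15.6118)
End effector: (-6.9203, 15.6118)

Answer: -6.9203 15.6118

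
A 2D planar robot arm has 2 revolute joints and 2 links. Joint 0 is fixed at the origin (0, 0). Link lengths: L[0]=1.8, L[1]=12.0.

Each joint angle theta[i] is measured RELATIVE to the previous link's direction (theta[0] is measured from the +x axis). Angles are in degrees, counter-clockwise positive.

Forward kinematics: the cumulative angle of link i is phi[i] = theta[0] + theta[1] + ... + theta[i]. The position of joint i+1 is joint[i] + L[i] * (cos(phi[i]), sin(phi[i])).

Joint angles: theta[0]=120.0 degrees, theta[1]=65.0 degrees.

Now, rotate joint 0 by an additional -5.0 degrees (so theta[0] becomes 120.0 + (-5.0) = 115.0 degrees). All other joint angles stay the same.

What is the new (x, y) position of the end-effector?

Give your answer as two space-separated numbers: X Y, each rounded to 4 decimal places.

Answer: -12.7607 1.6314

Derivation:
joint[0] = (0.0000, 0.0000)  (base)
link 0: phi[0] = 115 = 115 deg
  cos(115 deg) = -0.4226, sin(115 deg) = 0.9063
  joint[1] = (0.0000, 0.0000) + 1.8 * (-0.4226, 0.9063) = (0.0000 + -0.7607, 0.0000 + 1.6314) = (-0.7607, 1.6314)
link 1: phi[1] = 115 + 65 = 180 deg
  cos(180 deg) = -1.0000, sin(180 deg) = 0.0000
  joint[2] = (-0.7607, 1.6314) + 12 * (-1.0000, 0.0000) = (-0.7607 + -12.0000, 1.6314 + 0.0000) = (-12.7607, 1.6314)
End effector: (-12.7607, 1.6314)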